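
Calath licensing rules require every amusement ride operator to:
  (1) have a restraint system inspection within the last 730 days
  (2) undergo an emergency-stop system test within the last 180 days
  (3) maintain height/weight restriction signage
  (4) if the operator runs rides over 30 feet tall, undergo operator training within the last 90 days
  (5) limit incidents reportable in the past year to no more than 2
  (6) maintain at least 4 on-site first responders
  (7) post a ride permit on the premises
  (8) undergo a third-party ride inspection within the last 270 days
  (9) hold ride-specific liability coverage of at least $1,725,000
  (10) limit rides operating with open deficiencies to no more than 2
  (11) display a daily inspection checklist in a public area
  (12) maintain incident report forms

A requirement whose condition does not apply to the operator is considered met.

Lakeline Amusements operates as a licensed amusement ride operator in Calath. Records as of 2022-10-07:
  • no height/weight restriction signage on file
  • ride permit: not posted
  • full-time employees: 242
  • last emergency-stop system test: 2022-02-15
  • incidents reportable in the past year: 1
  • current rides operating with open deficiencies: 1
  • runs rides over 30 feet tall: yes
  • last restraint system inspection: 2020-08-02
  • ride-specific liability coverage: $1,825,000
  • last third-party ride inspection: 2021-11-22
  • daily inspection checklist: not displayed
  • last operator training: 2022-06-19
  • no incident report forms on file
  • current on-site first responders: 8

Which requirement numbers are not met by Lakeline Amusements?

1. restraint system inspection 796 days ago vs limit 730 → not met
2. emergency-stop system test 234 days ago vs limit 180 → not met
3. height/weight restriction signage absent → not met
4. condition 'runs rides over 30 feet tall' holds; operator training 110 days ago vs limit 90 → not met
5. incidents reportable in the past year 1 ≤ 2 → met
6. on-site first responders 8 ≥ 4 → met
7. ride permit absent → not met
8. third-party ride inspection 319 days ago vs limit 270 → not met
9. ride-specific liability coverage $1,825,000 ≥ $1,725,000 → met
10. rides operating with open deficiencies 1 ≤ 2 → met
11. daily inspection checklist absent → not met
12. incident report forms absent → not met
Not met: 1, 2, 3, 4, 7, 8, 11, 12

1, 2, 3, 4, 7, 8, 11, 12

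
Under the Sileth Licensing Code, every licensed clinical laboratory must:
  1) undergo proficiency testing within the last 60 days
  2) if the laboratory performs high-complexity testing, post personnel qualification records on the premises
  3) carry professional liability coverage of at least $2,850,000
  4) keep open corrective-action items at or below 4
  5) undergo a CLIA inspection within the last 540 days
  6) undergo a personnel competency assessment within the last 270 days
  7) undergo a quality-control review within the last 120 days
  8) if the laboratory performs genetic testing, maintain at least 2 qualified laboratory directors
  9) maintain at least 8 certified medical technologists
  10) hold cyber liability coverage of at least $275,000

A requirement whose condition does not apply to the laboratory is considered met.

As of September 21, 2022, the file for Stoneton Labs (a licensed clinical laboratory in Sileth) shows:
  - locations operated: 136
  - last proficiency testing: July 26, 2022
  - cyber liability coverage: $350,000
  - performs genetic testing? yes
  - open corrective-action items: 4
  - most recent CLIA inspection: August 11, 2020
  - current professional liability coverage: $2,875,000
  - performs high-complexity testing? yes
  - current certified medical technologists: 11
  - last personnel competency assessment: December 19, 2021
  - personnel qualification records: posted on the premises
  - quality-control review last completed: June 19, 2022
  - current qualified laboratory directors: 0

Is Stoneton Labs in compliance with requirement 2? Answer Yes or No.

2. condition 'performs high-complexity testing' holds; personnel qualification records present → met

Yes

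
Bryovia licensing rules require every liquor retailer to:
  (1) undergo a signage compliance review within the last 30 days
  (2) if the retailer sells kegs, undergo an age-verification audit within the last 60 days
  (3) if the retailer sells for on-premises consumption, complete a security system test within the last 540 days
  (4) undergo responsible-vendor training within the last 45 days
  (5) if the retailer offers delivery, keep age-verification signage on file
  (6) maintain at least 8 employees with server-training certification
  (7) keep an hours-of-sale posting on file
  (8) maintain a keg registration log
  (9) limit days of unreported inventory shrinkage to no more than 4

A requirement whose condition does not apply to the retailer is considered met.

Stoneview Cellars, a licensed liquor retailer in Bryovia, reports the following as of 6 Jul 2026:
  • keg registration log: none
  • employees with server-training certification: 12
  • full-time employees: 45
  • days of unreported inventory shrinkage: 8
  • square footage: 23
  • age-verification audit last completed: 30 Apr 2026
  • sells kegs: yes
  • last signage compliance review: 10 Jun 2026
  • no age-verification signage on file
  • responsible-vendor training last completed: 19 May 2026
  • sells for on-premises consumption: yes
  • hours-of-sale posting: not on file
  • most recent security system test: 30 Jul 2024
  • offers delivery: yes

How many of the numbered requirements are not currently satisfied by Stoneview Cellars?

1. signage compliance review 26 days ago vs limit 30 → met
2. condition 'sells kegs' holds; age-verification audit 67 days ago vs limit 60 → not met
3. condition 'sells for on-premises consumption' holds; security system test 706 days ago vs limit 540 → not met
4. responsible-vendor training 48 days ago vs limit 45 → not met
5. condition 'offers delivery' holds; age-verification signage absent → not met
6. employees with server-training certification 12 ≥ 8 → met
7. hours-of-sale posting absent → not met
8. keg registration log absent → not met
9. days of unreported inventory shrinkage 8 > 4 → not met
Not met: 7 of 9

7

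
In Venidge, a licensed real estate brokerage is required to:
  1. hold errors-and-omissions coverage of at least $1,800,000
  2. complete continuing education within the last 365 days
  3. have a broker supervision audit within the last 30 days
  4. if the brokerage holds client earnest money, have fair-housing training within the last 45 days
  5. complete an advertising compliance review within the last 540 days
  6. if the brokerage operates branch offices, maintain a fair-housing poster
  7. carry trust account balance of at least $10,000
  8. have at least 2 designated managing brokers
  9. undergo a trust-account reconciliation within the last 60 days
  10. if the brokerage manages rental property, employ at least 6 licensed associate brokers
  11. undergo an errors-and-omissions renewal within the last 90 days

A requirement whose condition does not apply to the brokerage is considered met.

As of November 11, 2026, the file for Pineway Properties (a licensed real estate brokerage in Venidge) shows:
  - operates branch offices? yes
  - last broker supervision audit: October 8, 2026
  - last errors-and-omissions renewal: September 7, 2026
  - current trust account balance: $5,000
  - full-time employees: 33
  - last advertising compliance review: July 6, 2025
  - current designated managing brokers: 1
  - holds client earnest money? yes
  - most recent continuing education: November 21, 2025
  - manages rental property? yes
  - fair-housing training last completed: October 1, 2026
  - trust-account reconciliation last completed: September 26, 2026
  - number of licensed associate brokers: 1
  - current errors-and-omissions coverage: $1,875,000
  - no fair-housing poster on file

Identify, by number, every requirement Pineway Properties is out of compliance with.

1. errors-and-omissions coverage $1,875,000 ≥ $1,800,000 → met
2. continuing education 355 days ago vs limit 365 → met
3. broker supervision audit 34 days ago vs limit 30 → not met
4. condition 'holds client earnest money' holds; fair-housing training 41 days ago vs limit 45 → met
5. advertising compliance review 493 days ago vs limit 540 → met
6. condition 'operates branch offices' holds; fair-housing poster absent → not met
7. trust account balance $5,000 < $10,000 → not met
8. designated managing brokers 1 < 2 → not met
9. trust-account reconciliation 46 days ago vs limit 60 → met
10. condition 'manages rental property' holds; licensed associate brokers 1 < 6 → not met
11. errors-and-omissions renewal 65 days ago vs limit 90 → met
Not met: 3, 6, 7, 8, 10

3, 6, 7, 8, 10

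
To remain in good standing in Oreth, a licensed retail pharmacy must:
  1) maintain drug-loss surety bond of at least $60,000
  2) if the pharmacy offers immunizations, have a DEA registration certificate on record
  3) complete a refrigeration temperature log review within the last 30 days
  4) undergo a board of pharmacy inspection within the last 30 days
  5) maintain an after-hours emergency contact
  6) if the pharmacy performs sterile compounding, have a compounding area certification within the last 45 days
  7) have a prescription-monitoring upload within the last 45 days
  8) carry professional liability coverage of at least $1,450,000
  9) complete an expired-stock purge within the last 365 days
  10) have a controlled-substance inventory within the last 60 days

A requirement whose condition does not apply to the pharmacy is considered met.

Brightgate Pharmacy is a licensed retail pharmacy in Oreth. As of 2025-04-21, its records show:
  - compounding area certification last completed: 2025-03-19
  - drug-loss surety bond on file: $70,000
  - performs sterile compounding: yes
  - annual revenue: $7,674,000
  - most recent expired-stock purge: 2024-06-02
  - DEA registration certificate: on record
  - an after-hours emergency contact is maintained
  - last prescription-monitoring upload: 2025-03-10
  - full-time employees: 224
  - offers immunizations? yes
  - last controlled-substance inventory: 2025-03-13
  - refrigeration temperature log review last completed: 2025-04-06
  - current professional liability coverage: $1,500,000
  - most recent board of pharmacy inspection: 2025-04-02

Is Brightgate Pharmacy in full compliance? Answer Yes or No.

1. drug-loss surety bond $70,000 ≥ $60,000 → met
2. condition 'offers immunizations' holds; DEA registration certificate present → met
3. refrigeration temperature log review 15 days ago vs limit 30 → met
4. board of pharmacy inspection 19 days ago vs limit 30 → met
5. after-hours emergency contact present → met
6. condition 'performs sterile compounding' holds; compounding area certification 33 days ago vs limit 45 → met
7. prescription-monitoring upload 42 days ago vs limit 45 → met
8. professional liability coverage $1,500,000 ≥ $1,450,000 → met
9. expired-stock purge 323 days ago vs limit 365 → met
10. controlled-substance inventory 39 days ago vs limit 60 → met
All met.

Yes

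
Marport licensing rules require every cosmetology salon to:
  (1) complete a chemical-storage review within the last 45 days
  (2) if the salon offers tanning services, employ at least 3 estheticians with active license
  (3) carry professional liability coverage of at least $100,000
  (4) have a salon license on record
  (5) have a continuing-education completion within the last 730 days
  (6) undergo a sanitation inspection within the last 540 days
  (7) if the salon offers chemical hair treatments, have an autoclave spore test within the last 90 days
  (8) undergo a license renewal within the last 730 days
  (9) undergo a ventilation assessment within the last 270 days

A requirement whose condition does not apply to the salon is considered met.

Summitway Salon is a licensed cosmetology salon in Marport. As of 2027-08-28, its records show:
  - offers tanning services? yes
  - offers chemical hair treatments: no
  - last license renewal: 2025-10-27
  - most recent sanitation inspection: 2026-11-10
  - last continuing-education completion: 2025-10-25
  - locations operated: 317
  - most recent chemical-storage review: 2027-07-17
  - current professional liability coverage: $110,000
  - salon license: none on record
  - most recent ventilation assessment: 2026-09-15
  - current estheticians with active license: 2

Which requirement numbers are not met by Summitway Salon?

2, 4, 9

1. chemical-storage review 42 days ago vs limit 45 → met
2. condition 'offers tanning services' holds; estheticians with active license 2 < 3 → not met
3. professional liability coverage $110,000 ≥ $100,000 → met
4. salon license absent → not met
5. continuing-education completion 672 days ago vs limit 730 → met
6. sanitation inspection 291 days ago vs limit 540 → met
7. condition 'offers chemical hair treatments' does not hold → requirement n/a → met
8. license renewal 670 days ago vs limit 730 → met
9. ventilation assessment 347 days ago vs limit 270 → not met
Not met: 2, 4, 9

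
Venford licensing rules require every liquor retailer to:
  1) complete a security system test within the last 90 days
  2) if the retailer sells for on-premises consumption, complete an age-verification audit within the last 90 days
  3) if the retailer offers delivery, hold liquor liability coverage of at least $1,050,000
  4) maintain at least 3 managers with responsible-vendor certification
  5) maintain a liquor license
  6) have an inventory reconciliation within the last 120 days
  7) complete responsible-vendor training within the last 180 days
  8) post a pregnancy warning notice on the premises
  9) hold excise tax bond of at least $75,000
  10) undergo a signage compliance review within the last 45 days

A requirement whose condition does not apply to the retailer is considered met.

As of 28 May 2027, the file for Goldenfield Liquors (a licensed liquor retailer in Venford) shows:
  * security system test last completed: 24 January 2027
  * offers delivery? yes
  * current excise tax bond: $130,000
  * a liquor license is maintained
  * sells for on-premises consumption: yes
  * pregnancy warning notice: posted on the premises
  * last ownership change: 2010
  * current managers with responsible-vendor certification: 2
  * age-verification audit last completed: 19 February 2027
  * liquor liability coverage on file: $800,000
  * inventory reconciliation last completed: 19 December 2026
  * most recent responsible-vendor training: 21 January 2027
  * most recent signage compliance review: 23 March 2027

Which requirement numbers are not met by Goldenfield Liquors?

1. security system test 124 days ago vs limit 90 → not met
2. condition 'sells for on-premises consumption' holds; age-verification audit 98 days ago vs limit 90 → not met
3. condition 'offers delivery' holds; liquor liability coverage $800,000 < $1,050,000 → not met
4. managers with responsible-vendor certification 2 < 3 → not met
5. liquor license present → met
6. inventory reconciliation 160 days ago vs limit 120 → not met
7. responsible-vendor training 127 days ago vs limit 180 → met
8. pregnancy warning notice present → met
9. excise tax bond $130,000 ≥ $75,000 → met
10. signage compliance review 66 days ago vs limit 45 → not met
Not met: 1, 2, 3, 4, 6, 10

1, 2, 3, 4, 6, 10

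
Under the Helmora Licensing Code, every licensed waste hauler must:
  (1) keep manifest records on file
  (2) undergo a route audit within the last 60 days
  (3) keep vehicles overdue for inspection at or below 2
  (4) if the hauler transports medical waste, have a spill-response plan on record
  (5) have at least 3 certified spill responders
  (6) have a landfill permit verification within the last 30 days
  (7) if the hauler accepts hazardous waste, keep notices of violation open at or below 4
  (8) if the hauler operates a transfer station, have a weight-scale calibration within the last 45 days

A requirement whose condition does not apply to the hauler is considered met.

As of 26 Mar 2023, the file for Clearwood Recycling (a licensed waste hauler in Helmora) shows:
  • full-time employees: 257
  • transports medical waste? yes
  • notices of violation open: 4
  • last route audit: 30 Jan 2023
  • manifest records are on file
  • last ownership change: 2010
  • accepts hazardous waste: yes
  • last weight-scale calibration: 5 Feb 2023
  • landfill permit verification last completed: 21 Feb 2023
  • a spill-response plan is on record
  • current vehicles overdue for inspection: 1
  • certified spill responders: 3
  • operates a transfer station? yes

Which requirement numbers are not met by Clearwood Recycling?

6, 8

1. manifest records present → met
2. route audit 55 days ago vs limit 60 → met
3. vehicles overdue for inspection 1 ≤ 2 → met
4. condition 'transports medical waste' holds; spill-response plan present → met
5. certified spill responders 3 ≥ 3 → met
6. landfill permit verification 33 days ago vs limit 30 → not met
7. condition 'accepts hazardous waste' holds; notices of violation open 4 ≤ 4 → met
8. condition 'operates a transfer station' holds; weight-scale calibration 49 days ago vs limit 45 → not met
Not met: 6, 8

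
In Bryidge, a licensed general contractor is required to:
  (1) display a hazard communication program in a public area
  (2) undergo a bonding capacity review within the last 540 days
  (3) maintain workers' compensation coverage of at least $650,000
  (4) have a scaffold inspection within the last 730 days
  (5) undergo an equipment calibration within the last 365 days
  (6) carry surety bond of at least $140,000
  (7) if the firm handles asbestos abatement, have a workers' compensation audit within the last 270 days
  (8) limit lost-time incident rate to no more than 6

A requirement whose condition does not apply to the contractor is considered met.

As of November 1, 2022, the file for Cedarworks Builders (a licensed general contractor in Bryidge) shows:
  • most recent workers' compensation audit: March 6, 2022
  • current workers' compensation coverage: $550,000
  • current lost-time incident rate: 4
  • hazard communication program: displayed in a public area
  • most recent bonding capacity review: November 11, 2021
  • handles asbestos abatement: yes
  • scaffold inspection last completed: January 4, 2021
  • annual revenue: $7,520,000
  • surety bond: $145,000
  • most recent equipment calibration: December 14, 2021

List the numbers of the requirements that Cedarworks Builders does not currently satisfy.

1. hazard communication program present → met
2. bonding capacity review 355 days ago vs limit 540 → met
3. workers' compensation coverage $550,000 < $650,000 → not met
4. scaffold inspection 666 days ago vs limit 730 → met
5. equipment calibration 322 days ago vs limit 365 → met
6. surety bond $145,000 ≥ $140,000 → met
7. condition 'handles asbestos abatement' holds; workers' compensation audit 240 days ago vs limit 270 → met
8. lost-time incident rate 4 ≤ 6 → met
Not met: 3

3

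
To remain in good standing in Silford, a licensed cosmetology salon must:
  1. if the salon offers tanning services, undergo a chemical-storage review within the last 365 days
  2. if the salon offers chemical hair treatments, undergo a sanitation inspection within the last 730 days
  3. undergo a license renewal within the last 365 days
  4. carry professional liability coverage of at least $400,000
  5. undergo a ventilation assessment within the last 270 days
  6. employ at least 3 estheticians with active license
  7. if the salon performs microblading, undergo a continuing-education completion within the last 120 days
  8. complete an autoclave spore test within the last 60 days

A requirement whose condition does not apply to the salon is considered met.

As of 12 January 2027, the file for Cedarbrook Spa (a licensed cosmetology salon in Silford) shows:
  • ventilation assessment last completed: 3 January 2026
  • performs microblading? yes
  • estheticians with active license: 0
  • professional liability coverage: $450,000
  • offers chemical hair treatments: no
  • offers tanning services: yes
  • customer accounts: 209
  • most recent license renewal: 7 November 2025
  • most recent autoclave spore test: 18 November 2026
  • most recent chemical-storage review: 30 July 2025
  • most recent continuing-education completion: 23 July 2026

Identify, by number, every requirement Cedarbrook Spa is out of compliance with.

1. condition 'offers tanning services' holds; chemical-storage review 531 days ago vs limit 365 → not met
2. condition 'offers chemical hair treatments' does not hold → requirement n/a → met
3. license renewal 431 days ago vs limit 365 → not met
4. professional liability coverage $450,000 ≥ $400,000 → met
5. ventilation assessment 374 days ago vs limit 270 → not met
6. estheticians with active license 0 < 3 → not met
7. condition 'performs microblading' holds; continuing-education completion 173 days ago vs limit 120 → not met
8. autoclave spore test 55 days ago vs limit 60 → met
Not met: 1, 3, 5, 6, 7

1, 3, 5, 6, 7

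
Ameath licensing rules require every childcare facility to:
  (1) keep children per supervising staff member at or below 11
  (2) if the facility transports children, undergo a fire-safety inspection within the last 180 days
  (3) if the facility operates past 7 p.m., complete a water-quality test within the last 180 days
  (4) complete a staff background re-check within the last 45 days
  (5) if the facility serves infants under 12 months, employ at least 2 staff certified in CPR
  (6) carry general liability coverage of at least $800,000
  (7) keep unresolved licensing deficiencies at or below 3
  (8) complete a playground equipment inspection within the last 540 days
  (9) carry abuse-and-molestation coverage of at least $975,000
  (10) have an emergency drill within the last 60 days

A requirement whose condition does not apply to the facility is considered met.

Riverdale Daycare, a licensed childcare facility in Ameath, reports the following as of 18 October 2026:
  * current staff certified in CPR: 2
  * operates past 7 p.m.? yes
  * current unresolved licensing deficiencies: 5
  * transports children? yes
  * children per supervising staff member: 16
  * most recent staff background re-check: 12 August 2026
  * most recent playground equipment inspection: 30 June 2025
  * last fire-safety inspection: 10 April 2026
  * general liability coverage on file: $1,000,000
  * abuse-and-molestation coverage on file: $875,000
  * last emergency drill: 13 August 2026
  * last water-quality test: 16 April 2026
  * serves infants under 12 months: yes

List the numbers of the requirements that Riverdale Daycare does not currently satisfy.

1, 2, 3, 4, 7, 9, 10

1. children per supervising staff member 16 > 11 → not met
2. condition 'transports children' holds; fire-safety inspection 191 days ago vs limit 180 → not met
3. condition 'operates past 7 p.m.' holds; water-quality test 185 days ago vs limit 180 → not met
4. staff background re-check 67 days ago vs limit 45 → not met
5. condition 'serves infants under 12 months' holds; staff certified in CPR 2 ≥ 2 → met
6. general liability coverage $1,000,000 ≥ $800,000 → met
7. unresolved licensing deficiencies 5 > 3 → not met
8. playground equipment inspection 475 days ago vs limit 540 → met
9. abuse-and-molestation coverage $875,000 < $975,000 → not met
10. emergency drill 66 days ago vs limit 60 → not met
Not met: 1, 2, 3, 4, 7, 9, 10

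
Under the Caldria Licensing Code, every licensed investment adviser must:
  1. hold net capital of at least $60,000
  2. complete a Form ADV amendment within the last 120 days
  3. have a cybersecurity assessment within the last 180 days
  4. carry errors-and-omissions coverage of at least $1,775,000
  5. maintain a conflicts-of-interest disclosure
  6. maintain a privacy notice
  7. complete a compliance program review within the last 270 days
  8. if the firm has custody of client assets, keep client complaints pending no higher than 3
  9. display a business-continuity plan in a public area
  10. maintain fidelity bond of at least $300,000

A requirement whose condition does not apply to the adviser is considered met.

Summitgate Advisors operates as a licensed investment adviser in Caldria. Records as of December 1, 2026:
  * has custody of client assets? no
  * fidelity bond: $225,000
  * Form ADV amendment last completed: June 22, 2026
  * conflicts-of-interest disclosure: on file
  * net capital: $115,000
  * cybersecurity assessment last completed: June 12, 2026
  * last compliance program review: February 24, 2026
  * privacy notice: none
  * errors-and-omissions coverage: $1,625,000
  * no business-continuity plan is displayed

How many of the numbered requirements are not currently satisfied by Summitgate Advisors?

6

1. net capital $115,000 ≥ $60,000 → met
2. Form ADV amendment 162 days ago vs limit 120 → not met
3. cybersecurity assessment 172 days ago vs limit 180 → met
4. errors-and-omissions coverage $1,625,000 < $1,775,000 → not met
5. conflicts-of-interest disclosure present → met
6. privacy notice absent → not met
7. compliance program review 280 days ago vs limit 270 → not met
8. condition 'has custody of client assets' does not hold → requirement n/a → met
9. business-continuity plan absent → not met
10. fidelity bond $225,000 < $300,000 → not met
Not met: 6 of 10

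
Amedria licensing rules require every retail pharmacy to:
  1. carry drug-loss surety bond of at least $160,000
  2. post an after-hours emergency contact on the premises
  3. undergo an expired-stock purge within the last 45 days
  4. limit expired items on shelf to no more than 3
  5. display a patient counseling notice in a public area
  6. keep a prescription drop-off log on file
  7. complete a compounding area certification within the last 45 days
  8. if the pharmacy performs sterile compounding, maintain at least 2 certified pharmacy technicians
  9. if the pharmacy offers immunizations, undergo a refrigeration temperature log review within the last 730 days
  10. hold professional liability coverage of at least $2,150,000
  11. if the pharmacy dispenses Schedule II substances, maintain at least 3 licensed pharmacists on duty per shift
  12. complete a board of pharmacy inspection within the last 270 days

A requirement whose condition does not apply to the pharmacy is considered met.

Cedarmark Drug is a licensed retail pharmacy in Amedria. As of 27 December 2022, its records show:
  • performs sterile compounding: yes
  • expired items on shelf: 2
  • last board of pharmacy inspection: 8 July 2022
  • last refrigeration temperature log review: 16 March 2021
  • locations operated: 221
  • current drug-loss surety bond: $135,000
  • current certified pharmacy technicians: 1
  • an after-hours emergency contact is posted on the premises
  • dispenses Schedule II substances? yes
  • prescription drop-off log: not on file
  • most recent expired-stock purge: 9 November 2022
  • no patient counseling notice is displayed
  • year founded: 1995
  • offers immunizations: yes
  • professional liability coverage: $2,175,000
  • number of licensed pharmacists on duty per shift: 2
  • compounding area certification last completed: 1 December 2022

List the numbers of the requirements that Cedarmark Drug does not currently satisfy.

1. drug-loss surety bond $135,000 < $160,000 → not met
2. after-hours emergency contact present → met
3. expired-stock purge 48 days ago vs limit 45 → not met
4. expired items on shelf 2 ≤ 3 → met
5. patient counseling notice absent → not met
6. prescription drop-off log absent → not met
7. compounding area certification 26 days ago vs limit 45 → met
8. condition 'performs sterile compounding' holds; certified pharmacy technicians 1 < 2 → not met
9. condition 'offers immunizations' holds; refrigeration temperature log review 651 days ago vs limit 730 → met
10. professional liability coverage $2,175,000 ≥ $2,150,000 → met
11. condition 'dispenses Schedule II substances' holds; licensed pharmacists on duty per shift 2 < 3 → not met
12. board of pharmacy inspection 172 days ago vs limit 270 → met
Not met: 1, 3, 5, 6, 8, 11

1, 3, 5, 6, 8, 11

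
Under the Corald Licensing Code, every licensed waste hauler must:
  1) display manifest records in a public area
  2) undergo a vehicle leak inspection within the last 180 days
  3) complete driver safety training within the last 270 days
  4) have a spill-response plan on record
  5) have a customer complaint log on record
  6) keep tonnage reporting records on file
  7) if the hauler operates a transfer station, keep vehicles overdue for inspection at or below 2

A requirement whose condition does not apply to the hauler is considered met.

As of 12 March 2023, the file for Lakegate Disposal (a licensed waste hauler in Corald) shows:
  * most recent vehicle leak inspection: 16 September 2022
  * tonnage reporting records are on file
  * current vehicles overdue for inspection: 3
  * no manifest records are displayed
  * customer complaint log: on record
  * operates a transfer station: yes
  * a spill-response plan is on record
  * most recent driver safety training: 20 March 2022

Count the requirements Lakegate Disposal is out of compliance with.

3

1. manifest records absent → not met
2. vehicle leak inspection 177 days ago vs limit 180 → met
3. driver safety training 357 days ago vs limit 270 → not met
4. spill-response plan present → met
5. customer complaint log present → met
6. tonnage reporting records present → met
7. condition 'operates a transfer station' holds; vehicles overdue for inspection 3 > 2 → not met
Not met: 3 of 7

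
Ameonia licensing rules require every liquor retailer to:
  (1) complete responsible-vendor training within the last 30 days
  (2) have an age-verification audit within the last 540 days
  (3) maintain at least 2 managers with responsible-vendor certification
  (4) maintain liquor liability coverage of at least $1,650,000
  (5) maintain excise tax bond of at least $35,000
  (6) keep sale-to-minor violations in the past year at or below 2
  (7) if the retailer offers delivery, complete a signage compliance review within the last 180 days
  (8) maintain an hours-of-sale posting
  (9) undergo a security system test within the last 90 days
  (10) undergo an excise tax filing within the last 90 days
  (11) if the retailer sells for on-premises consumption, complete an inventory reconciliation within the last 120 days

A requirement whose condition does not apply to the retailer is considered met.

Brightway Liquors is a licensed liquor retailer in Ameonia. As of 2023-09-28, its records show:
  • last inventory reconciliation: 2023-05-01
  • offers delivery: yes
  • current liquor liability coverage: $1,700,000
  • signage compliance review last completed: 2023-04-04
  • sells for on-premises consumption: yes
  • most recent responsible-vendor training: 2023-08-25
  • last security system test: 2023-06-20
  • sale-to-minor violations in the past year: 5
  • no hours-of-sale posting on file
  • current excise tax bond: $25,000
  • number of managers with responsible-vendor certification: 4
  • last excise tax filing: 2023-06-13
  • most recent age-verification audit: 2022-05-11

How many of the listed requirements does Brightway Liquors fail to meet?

7

1. responsible-vendor training 34 days ago vs limit 30 → not met
2. age-verification audit 505 days ago vs limit 540 → met
3. managers with responsible-vendor certification 4 ≥ 2 → met
4. liquor liability coverage $1,700,000 ≥ $1,650,000 → met
5. excise tax bond $25,000 < $35,000 → not met
6. sale-to-minor violations in the past year 5 > 2 → not met
7. condition 'offers delivery' holds; signage compliance review 177 days ago vs limit 180 → met
8. hours-of-sale posting absent → not met
9. security system test 100 days ago vs limit 90 → not met
10. excise tax filing 107 days ago vs limit 90 → not met
11. condition 'sells for on-premises consumption' holds; inventory reconciliation 150 days ago vs limit 120 → not met
Not met: 7 of 11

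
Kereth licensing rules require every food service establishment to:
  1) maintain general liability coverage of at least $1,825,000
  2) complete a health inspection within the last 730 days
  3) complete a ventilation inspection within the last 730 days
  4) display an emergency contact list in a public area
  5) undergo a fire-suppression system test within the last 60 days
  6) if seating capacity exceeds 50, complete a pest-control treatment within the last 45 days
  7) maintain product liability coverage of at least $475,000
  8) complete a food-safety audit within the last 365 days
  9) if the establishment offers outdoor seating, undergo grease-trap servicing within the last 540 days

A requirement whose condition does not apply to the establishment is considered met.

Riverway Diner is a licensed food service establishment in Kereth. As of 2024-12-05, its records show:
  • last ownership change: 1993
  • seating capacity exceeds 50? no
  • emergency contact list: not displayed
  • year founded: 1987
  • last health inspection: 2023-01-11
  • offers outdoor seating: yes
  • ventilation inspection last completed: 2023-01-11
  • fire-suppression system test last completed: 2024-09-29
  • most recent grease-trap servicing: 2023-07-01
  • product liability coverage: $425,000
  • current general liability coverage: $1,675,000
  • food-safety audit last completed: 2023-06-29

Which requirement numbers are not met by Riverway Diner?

1, 4, 5, 7, 8

1. general liability coverage $1,675,000 < $1,825,000 → not met
2. health inspection 694 days ago vs limit 730 → met
3. ventilation inspection 694 days ago vs limit 730 → met
4. emergency contact list absent → not met
5. fire-suppression system test 67 days ago vs limit 60 → not met
6. condition 'seating capacity exceeds 50' does not hold → requirement n/a → met
7. product liability coverage $425,000 < $475,000 → not met
8. food-safety audit 525 days ago vs limit 365 → not met
9. condition 'offers outdoor seating' holds; grease-trap servicing 523 days ago vs limit 540 → met
Not met: 1, 4, 5, 7, 8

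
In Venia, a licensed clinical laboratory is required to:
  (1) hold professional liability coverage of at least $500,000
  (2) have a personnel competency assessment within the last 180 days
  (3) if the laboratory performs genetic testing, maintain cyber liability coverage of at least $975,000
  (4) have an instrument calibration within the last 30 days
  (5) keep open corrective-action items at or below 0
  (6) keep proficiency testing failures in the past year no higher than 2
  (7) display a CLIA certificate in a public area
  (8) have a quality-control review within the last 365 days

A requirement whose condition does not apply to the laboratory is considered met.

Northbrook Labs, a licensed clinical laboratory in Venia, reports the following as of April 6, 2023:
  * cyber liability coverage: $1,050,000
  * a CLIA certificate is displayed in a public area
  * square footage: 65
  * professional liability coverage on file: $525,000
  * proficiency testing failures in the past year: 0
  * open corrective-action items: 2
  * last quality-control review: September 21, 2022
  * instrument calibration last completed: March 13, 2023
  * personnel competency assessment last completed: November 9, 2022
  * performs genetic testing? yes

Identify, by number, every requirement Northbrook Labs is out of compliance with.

1. professional liability coverage $525,000 ≥ $500,000 → met
2. personnel competency assessment 148 days ago vs limit 180 → met
3. condition 'performs genetic testing' holds; cyber liability coverage $1,050,000 ≥ $975,000 → met
4. instrument calibration 24 days ago vs limit 30 → met
5. open corrective-action items 2 > 0 → not met
6. proficiency testing failures in the past year 0 ≤ 2 → met
7. CLIA certificate present → met
8. quality-control review 197 days ago vs limit 365 → met
Not met: 5

5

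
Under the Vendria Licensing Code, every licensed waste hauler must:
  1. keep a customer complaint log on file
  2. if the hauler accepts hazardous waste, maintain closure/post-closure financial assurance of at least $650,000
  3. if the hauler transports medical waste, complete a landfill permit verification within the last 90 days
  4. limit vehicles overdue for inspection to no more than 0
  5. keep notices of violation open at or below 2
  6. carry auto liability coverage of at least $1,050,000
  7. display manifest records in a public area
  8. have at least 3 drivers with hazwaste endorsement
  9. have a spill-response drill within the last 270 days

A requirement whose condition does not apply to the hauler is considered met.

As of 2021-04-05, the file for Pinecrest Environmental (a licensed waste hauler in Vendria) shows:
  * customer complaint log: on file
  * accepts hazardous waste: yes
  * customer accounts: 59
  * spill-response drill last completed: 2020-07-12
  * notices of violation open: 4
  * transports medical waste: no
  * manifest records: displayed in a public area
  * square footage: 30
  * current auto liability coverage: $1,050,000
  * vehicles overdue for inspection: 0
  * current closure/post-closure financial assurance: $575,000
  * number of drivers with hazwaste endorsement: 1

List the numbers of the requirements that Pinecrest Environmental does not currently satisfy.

2, 5, 8

1. customer complaint log present → met
2. condition 'accepts hazardous waste' holds; closure/post-closure financial assurance $575,000 < $650,000 → not met
3. condition 'transports medical waste' does not hold → requirement n/a → met
4. vehicles overdue for inspection 0 ≤ 0 → met
5. notices of violation open 4 > 2 → not met
6. auto liability coverage $1,050,000 ≥ $1,050,000 → met
7. manifest records present → met
8. drivers with hazwaste endorsement 1 < 3 → not met
9. spill-response drill 267 days ago vs limit 270 → met
Not met: 2, 5, 8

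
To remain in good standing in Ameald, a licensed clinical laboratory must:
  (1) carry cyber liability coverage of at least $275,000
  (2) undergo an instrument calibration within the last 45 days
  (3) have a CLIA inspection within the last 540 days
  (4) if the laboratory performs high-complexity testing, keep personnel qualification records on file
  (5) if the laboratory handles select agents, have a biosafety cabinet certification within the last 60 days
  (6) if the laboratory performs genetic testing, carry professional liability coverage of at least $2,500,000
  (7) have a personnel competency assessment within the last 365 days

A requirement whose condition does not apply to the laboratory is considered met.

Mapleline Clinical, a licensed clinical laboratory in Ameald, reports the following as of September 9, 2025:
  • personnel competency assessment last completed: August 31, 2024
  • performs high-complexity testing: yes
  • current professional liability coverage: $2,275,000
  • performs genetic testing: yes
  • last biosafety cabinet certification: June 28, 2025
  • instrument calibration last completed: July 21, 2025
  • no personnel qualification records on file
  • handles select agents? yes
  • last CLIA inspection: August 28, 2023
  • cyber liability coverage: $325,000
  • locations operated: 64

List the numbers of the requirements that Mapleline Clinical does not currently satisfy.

1. cyber liability coverage $325,000 ≥ $275,000 → met
2. instrument calibration 50 days ago vs limit 45 → not met
3. CLIA inspection 743 days ago vs limit 540 → not met
4. condition 'performs high-complexity testing' holds; personnel qualification records absent → not met
5. condition 'handles select agents' holds; biosafety cabinet certification 73 days ago vs limit 60 → not met
6. condition 'performs genetic testing' holds; professional liability coverage $2,275,000 < $2,500,000 → not met
7. personnel competency assessment 374 days ago vs limit 365 → not met
Not met: 2, 3, 4, 5, 6, 7

2, 3, 4, 5, 6, 7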